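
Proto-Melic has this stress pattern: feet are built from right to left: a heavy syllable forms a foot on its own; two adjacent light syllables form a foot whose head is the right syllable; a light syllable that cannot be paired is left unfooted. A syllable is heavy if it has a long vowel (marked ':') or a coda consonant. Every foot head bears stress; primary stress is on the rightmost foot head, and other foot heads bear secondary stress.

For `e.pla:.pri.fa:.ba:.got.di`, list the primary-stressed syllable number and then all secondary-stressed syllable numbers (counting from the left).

primary 6, secondary 2, 4, 5

Weights: 1 e L, 2 pla: H, 3 pri L, 4 fa: H, 5 ba: H, 6 got H, 7 di L.
Parse right to left (heavy = foot alone; LL = one foot; stranded L unfooted): e (ˈpla:) pri (ˈfa:) (ˈba:) (ˈgot) di.
Foot heads: 2, 4, 5, 6.
Primary stress on the rightmost head = syllable 6.
Secondary stress on 2, 4, 5: e.ˌpla:.pri.ˌfa:.ˌba:.ˈgot.di.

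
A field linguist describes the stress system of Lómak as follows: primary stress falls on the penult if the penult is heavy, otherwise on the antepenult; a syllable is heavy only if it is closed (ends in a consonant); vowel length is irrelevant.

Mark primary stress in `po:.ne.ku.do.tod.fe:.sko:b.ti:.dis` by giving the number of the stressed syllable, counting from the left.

7

Weights: 7 sko:b H, 8 ti: L, 9 dis H.
The penult (syllable 8, ti:) is light, so stress falls on the antepenult (syllable 7, sko:b).
Primary stress: syllable 7 → po:.ne.ku.do.tod.fe:.ˈsko:b.ti:.dis.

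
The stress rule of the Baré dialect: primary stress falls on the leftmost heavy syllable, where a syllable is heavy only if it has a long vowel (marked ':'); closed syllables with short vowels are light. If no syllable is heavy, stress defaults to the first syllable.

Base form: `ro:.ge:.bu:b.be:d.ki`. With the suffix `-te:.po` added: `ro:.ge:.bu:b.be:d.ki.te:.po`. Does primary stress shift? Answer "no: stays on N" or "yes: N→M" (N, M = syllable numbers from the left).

Base `ro:.ge:.bu:b.be:d.ki` (5 syllables):
  Weights: 1 ro: H, 2 ge: H, 3 bu:b H, 4 be:d H, 5 ki L.
  Heavy syllables in the domain: 1, 2, 3, 4. The leftmost is syllable 1 (ro:).
  → primary stress on syllable 1.
Suffixed `ro:.ge:.bu:b.be:d.ki.te:.po` (7 syllables):
  Weights: 1 ro: H, 2 ge: H, 3 bu:b H, 4 be:d H, 5 ki L, 6 te: H, 7 po L.
  Heavy syllables in the domain: 1, 2, 3, 4, 6. The leftmost is syllable 1 (ro:).
  → primary stress on syllable 1.

no: stays on 1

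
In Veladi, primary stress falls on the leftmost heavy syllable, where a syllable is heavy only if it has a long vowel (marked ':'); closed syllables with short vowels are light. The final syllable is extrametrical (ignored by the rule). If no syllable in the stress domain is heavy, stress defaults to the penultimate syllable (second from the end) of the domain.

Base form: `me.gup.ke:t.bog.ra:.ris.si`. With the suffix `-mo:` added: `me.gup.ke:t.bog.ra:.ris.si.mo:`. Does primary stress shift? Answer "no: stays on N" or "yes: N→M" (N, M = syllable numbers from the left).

Base `me.gup.ke:t.bog.ra:.ris.si` (7 syllables):
  The final syllable (7, si) is extrametrical; the stress domain is syllables 1–6.
  Weights: 1 me L, 2 gup L, 3 ke:t H, 4 bog L, 5 ra: H, 6 ris L.
  Heavy syllables in the domain: 3, 5. The leftmost is syllable 3 (ke:t).
  → primary stress on syllable 3.
Suffixed `me.gup.ke:t.bog.ra:.ris.si.mo:` (8 syllables):
  The final syllable (8, mo:) is extrametrical; the stress domain is syllables 1–7.
  Weights: 1 me L, 2 gup L, 3 ke:t H, 4 bog L, 5 ra: H, 6 ris L, 7 si L.
  Heavy syllables in the domain: 3, 5. The leftmost is syllable 3 (ke:t).
  → primary stress on syllable 3.

no: stays on 3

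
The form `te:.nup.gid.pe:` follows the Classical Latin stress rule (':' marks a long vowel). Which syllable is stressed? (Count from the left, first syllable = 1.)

Classical Latin: stress the penult if heavy (long vowel or closed), else the antepenult.
Weights: 2 nup H, 3 gid H, 4 pe: H.
The penult (syllable 3, gid) is heavy, so it takes stress.
Stress on syllable 3: te:.nup.ˈgid.pe:.

3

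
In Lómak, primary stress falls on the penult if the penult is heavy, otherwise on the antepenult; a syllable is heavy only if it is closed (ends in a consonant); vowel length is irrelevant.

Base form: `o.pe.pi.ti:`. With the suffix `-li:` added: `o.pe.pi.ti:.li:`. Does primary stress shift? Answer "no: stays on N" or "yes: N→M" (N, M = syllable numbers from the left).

yes: 2→3

Base `o.pe.pi.ti:` (4 syllables):
  Weights: 2 pe L, 3 pi L, 4 ti: L.
  The penult (syllable 3, pi) is light, so stress falls on the antepenult (syllable 2, pe).
  → primary stress on syllable 2.
Suffixed `o.pe.pi.ti:.li:` (5 syllables):
  Weights: 3 pi L, 4 ti: L, 5 li: L.
  The penult (syllable 4, ti:) is light, so stress falls on the antepenult (syllable 3, pi).
  → primary stress on syllable 3.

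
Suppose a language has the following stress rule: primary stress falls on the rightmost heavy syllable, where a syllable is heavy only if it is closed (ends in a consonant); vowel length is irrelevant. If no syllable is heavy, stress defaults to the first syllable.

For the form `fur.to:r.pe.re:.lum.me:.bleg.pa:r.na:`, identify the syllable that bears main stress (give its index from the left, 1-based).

Weights: 1 fur H, 2 to:r H, 3 pe L, 4 re: L, 5 lum H, 6 me: L, 7 bleg H, 8 pa:r H, 9 na: L.
Heavy syllables in the domain: 1, 2, 5, 7, 8. The rightmost is syllable 8 (pa:r).
Primary stress: syllable 8 → fur.to:r.pe.re:.lum.me:.bleg.ˈpa:r.na:.

8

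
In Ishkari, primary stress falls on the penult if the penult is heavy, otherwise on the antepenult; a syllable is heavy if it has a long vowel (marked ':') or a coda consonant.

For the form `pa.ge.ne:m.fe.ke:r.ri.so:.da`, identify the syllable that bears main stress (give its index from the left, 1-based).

7

Weights: 6 ri L, 7 so: H, 8 da L.
The penult (syllable 7, so:) is heavy, so it takes stress.
Primary stress: syllable 7 → pa.ge.ne:m.fe.ke:r.ri.ˈso:.da.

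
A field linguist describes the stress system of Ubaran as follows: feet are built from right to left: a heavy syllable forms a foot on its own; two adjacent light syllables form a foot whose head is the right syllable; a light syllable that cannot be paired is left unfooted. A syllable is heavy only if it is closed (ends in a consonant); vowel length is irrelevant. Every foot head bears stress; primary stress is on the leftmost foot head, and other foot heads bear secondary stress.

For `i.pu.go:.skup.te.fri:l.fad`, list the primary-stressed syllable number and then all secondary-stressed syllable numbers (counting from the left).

primary 3, secondary 4, 6, 7

Weights: 1 i L, 2 pu L, 3 go: L, 4 skup H, 5 te L, 6 fri:l H, 7 fad H.
Parse right to left (heavy = foot alone; LL = one foot; stranded L unfooted): i (pu.ˈgo:) (ˈskup) te (ˈfri:l) (ˈfad).
Foot heads: 3, 4, 6, 7.
Primary stress on the leftmost head = syllable 3.
Secondary stress on 4, 6, 7: i.pu.ˈgo:.ˌskup.te.ˌfri:l.ˌfad.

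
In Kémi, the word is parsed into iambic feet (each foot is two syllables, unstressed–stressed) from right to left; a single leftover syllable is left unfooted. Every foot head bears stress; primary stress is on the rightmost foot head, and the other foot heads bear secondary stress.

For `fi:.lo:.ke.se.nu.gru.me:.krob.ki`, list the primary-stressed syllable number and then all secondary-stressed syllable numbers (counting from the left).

Parse right to left into iambic (σˈσ) feet: fi: (lo:.ˈke) (se.ˈnu) (gru.ˈme:) (krob.ˈki). Syllable 1 is left unfooted.
Foot heads (stressed positions): 3, 5, 7, 9.
End Rule Rightmost: primary stress on the rightmost head = syllable 9.
Secondary stress on 3, 5, 7: fi:.lo:.ˌke.se.ˌnu.gru.ˌme:.krob.ˈki.

primary 9, secondary 3, 5, 7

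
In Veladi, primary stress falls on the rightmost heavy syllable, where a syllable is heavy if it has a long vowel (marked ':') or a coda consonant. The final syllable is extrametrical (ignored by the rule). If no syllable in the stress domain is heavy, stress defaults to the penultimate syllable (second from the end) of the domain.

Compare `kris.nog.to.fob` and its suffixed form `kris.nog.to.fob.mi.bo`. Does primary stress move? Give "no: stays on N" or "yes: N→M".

Base `kris.nog.to.fob` (4 syllables):
  The final syllable (4, fob) is extrametrical; the stress domain is syllables 1–3.
  Weights: 1 kris H, 2 nog H, 3 to L.
  Heavy syllables in the domain: 1, 2. The rightmost is syllable 2 (nog).
  → primary stress on syllable 2.
Suffixed `kris.nog.to.fob.mi.bo` (6 syllables):
  The final syllable (6, bo) is extrametrical; the stress domain is syllables 1–5.
  Weights: 1 kris H, 2 nog H, 3 to L, 4 fob H, 5 mi L.
  Heavy syllables in the domain: 1, 2, 4. The rightmost is syllable 4 (fob).
  → primary stress on syllable 4.

yes: 2→4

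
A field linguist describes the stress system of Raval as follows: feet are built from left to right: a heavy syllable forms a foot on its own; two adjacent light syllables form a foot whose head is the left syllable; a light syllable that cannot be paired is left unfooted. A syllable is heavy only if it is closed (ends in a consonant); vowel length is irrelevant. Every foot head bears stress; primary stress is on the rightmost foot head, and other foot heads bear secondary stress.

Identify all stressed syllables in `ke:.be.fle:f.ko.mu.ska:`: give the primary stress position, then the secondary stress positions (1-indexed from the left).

primary 4, secondary 1, 3

Weights: 1 ke: L, 2 be L, 3 fle:f H, 4 ko L, 5 mu L, 6 ska: L.
Parse left to right (heavy = foot alone; LL = one foot; stranded L unfooted): (ˈke:.be) (ˈfle:f) (ˈko.mu) ska:.
Foot heads: 1, 3, 4.
Primary stress on the rightmost head = syllable 4.
Secondary stress on 1, 3: ˌke:.be.ˌfle:f.ˈko.mu.ska:.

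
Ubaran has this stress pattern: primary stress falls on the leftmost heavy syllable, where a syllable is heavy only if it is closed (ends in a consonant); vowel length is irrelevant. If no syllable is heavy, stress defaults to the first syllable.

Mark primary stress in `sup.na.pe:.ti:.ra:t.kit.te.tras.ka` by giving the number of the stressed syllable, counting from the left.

Weights: 1 sup H, 2 na L, 3 pe: L, 4 ti: L, 5 ra:t H, 6 kit H, 7 te L, 8 tras H, 9 ka L.
Heavy syllables in the domain: 1, 5, 6, 8. The leftmost is syllable 1 (sup).
Primary stress: syllable 1 → ˈsup.na.pe:.ti:.ra:t.kit.te.tras.ka.

1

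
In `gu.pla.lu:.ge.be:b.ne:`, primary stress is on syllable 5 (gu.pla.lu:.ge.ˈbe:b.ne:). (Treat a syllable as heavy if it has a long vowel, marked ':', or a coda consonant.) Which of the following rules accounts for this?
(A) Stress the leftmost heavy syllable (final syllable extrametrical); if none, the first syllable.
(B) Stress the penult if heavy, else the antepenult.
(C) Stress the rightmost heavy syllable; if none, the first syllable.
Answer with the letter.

Rule A → syllable 3 (observed: 5).
Rule B → syllable 5 ✓.
Rule C → syllable 6 (observed: 5).

B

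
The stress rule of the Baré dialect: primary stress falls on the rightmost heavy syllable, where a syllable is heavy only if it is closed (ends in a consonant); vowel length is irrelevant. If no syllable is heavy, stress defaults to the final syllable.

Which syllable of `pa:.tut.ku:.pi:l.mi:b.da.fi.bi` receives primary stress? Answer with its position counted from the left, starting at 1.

Weights: 1 pa: L, 2 tut H, 3 ku: L, 4 pi:l H, 5 mi:b H, 6 da L, 7 fi L, 8 bi L.
Heavy syllables in the domain: 2, 4, 5. The rightmost is syllable 5 (mi:b).
Primary stress: syllable 5 → pa:.tut.ku:.pi:l.ˈmi:b.da.fi.bi.

5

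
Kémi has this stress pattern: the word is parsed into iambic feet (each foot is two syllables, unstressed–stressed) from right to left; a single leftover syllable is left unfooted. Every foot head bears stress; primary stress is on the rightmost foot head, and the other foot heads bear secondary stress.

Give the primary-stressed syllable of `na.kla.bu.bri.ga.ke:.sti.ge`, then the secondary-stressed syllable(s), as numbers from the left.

primary 8, secondary 2, 4, 6

Parse right to left into iambic (σˈσ) feet: (na.ˈkla) (bu.ˈbri) (ga.ˈke:) (sti.ˈge).
Foot heads (stressed positions): 2, 4, 6, 8.
End Rule Rightmost: primary stress on the rightmost head = syllable 8.
Secondary stress on 2, 4, 6: na.ˌkla.bu.ˌbri.ga.ˌke:.sti.ˈge.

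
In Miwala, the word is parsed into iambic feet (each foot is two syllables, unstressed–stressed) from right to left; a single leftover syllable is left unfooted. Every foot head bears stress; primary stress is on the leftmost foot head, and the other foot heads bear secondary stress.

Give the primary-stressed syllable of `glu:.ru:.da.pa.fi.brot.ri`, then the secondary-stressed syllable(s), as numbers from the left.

Parse right to left into iambic (σˈσ) feet: glu: (ru:.ˈda) (pa.ˈfi) (brot.ˈri). Syllable 1 is left unfooted.
Foot heads (stressed positions): 3, 5, 7.
End Rule Leftmost: primary stress on the leftmost head = syllable 3.
Secondary stress on 5, 7: glu:.ru:.ˈda.pa.ˌfi.brot.ˌri.

primary 3, secondary 5, 7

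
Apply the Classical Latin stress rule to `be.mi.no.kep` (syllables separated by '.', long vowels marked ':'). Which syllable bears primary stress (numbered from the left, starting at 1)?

Classical Latin: stress the penult if heavy (long vowel or closed), else the antepenult.
Weights: 2 mi L, 3 no L, 4 kep H.
The penult (syllable 3, no) is light, so stress falls on the antepenult (syllable 2, mi).
Stress on syllable 2: be.ˈmi.no.kep.

2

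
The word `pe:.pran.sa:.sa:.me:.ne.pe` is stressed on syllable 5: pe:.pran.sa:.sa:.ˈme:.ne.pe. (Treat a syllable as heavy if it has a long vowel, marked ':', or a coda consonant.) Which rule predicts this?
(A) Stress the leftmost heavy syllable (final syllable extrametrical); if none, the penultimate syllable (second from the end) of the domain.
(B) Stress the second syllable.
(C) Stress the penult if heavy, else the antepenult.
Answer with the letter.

Rule A → syllable 1 (observed: 5).
Rule B → syllable 2 (observed: 5).
Rule C → syllable 5 ✓.

C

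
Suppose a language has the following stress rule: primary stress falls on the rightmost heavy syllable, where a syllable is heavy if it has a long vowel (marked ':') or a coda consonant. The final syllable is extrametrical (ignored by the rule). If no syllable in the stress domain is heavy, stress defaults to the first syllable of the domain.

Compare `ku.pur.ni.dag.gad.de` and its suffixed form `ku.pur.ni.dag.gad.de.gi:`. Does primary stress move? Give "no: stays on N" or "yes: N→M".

Base `ku.pur.ni.dag.gad.de` (6 syllables):
  The final syllable (6, de) is extrametrical; the stress domain is syllables 1–5.
  Weights: 1 ku L, 2 pur H, 3 ni L, 4 dag H, 5 gad H.
  Heavy syllables in the domain: 2, 4, 5. The rightmost is syllable 5 (gad).
  → primary stress on syllable 5.
Suffixed `ku.pur.ni.dag.gad.de.gi:` (7 syllables):
  The final syllable (7, gi:) is extrametrical; the stress domain is syllables 1–6.
  Weights: 1 ku L, 2 pur H, 3 ni L, 4 dag H, 5 gad H, 6 de L.
  Heavy syllables in the domain: 2, 4, 5. The rightmost is syllable 5 (gad).
  → primary stress on syllable 5.

no: stays on 5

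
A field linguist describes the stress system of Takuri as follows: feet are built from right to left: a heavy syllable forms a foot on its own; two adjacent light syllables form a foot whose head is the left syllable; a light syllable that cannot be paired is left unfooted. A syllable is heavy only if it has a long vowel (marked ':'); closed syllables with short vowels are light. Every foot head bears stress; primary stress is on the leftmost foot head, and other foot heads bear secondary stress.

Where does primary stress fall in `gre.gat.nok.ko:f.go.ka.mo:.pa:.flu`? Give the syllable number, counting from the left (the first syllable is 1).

Weights: 1 gre L, 2 gat L, 3 nok L, 4 ko:f H, 5 go L, 6 ka L, 7 mo: H, 8 pa: H, 9 flu L.
Parse right to left (heavy = foot alone; LL = one foot; stranded L unfooted): gre (ˈgat.nok) (ˈko:f) (ˈgo.ka) (ˈmo:) (ˈpa:) flu.
Foot heads: 2, 4, 5, 7, 8.
Primary stress on the leftmost head = syllable 2.
Primary stress: syllable 2 → gre.ˈgat.nok.ko:f.go.ka.mo:.pa:.flu.

2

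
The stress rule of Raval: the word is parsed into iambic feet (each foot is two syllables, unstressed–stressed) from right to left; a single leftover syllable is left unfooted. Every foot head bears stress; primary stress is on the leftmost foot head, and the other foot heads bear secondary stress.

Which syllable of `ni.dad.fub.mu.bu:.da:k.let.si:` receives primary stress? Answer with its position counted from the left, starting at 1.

Parse right to left into iambic (σˈσ) feet: (ni.ˈdad) (fub.ˈmu) (bu:.ˈda:k) (let.ˈsi:).
Foot heads (stressed positions): 2, 4, 6, 8.
End Rule Leftmost: primary stress on the leftmost head = syllable 2.
Primary stress: syllable 2 → ni.ˈdad.fub.mu.bu:.da:k.let.si:.

2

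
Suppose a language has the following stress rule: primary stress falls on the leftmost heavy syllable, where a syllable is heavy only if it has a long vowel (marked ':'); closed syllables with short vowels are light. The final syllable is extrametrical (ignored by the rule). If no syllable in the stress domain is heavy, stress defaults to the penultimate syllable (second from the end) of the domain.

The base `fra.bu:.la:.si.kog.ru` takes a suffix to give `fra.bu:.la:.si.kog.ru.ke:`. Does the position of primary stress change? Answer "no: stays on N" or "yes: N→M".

no: stays on 2

Base `fra.bu:.la:.si.kog.ru` (6 syllables):
  The final syllable (6, ru) is extrametrical; the stress domain is syllables 1–5.
  Weights: 1 fra L, 2 bu: H, 3 la: H, 4 si L, 5 kog L.
  Heavy syllables in the domain: 2, 3. The leftmost is syllable 2 (bu:).
  → primary stress on syllable 2.
Suffixed `fra.bu:.la:.si.kog.ru.ke:` (7 syllables):
  The final syllable (7, ke:) is extrametrical; the stress domain is syllables 1–6.
  Weights: 1 fra L, 2 bu: H, 3 la: H, 4 si L, 5 kog L, 6 ru L.
  Heavy syllables in the domain: 2, 3. The leftmost is syllable 2 (bu:).
  → primary stress on syllable 2.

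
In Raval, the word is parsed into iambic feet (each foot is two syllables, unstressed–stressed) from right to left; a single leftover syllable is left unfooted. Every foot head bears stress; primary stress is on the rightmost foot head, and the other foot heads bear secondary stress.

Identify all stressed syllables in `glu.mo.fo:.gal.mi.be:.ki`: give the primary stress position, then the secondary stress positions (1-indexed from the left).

primary 7, secondary 3, 5

Parse right to left into iambic (σˈσ) feet: glu (mo.ˈfo:) (gal.ˈmi) (be:.ˈki). Syllable 1 is left unfooted.
Foot heads (stressed positions): 3, 5, 7.
End Rule Rightmost: primary stress on the rightmost head = syllable 7.
Secondary stress on 3, 5: glu.mo.ˌfo:.gal.ˌmi.be:.ˈki.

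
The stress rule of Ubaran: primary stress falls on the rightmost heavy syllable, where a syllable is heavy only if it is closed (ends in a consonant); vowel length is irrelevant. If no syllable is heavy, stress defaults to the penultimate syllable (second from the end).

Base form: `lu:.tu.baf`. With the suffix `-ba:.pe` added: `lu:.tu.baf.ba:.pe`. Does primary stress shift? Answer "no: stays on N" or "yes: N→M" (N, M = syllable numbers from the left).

Base `lu:.tu.baf` (3 syllables):
  Weights: 1 lu: L, 2 tu L, 3 baf H.
  Heavy syllables in the domain: 3. The rightmost is syllable 3 (baf).
  → primary stress on syllable 3.
Suffixed `lu:.tu.baf.ba:.pe` (5 syllables):
  Weights: 1 lu: L, 2 tu L, 3 baf H, 4 ba: L, 5 pe L.
  Heavy syllables in the domain: 3. The rightmost is syllable 3 (baf).
  → primary stress on syllable 3.

no: stays on 3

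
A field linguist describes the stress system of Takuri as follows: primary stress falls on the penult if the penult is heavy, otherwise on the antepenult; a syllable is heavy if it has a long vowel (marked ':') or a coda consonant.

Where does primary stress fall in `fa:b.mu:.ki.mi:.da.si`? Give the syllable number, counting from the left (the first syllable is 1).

4

Weights: 4 mi: H, 5 da L, 6 si L.
The penult (syllable 5, da) is light, so stress falls on the antepenult (syllable 4, mi:).
Primary stress: syllable 4 → fa:b.mu:.ki.ˈmi:.da.si.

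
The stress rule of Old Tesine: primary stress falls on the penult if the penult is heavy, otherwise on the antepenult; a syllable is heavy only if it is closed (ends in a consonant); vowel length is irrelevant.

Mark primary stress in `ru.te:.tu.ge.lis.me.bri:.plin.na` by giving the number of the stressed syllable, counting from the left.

Weights: 7 bri: L, 8 plin H, 9 na L.
The penult (syllable 8, plin) is heavy, so it takes stress.
Primary stress: syllable 8 → ru.te:.tu.ge.lis.me.bri:.ˈplin.na.

8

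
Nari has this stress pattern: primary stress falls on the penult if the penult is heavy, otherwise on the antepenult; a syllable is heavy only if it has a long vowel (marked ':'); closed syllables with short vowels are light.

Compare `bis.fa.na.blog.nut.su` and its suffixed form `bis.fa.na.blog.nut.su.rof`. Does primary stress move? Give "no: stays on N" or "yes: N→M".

yes: 4→5

Base `bis.fa.na.blog.nut.su` (6 syllables):
  Weights: 4 blog L, 5 nut L, 6 su L.
  The penult (syllable 5, nut) is light, so stress falls on the antepenult (syllable 4, blog).
  → primary stress on syllable 4.
Suffixed `bis.fa.na.blog.nut.su.rof` (7 syllables):
  Weights: 5 nut L, 6 su L, 7 rof L.
  The penult (syllable 6, su) is light, so stress falls on the antepenult (syllable 5, nut).
  → primary stress on syllable 5.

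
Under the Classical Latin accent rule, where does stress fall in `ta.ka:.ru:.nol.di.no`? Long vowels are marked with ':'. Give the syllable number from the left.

4

Classical Latin: stress the penult if heavy (long vowel or closed), else the antepenult.
Weights: 4 nol H, 5 di L, 6 no L.
The penult (syllable 5, di) is light, so stress falls on the antepenult (syllable 4, nol).
Stress on syllable 4: ta.ka:.ru:.ˈnol.di.no.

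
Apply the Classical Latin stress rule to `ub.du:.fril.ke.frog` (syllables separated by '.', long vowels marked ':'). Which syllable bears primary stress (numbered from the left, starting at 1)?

3

Classical Latin: stress the penult if heavy (long vowel or closed), else the antepenult.
Weights: 3 fril H, 4 ke L, 5 frog H.
The penult (syllable 4, ke) is light, so stress falls on the antepenult (syllable 3, fril).
Stress on syllable 3: ub.du:.ˈfril.ke.frog.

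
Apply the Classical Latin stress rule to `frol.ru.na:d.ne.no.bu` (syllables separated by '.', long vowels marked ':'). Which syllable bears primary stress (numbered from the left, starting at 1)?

4

Classical Latin: stress the penult if heavy (long vowel or closed), else the antepenult.
Weights: 4 ne L, 5 no L, 6 bu L.
The penult (syllable 5, no) is light, so stress falls on the antepenult (syllable 4, ne).
Stress on syllable 4: frol.ru.na:d.ˈne.no.bu.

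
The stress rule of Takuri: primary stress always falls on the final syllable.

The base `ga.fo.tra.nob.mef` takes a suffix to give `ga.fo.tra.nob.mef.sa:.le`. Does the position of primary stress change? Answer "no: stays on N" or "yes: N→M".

Base `ga.fo.tra.nob.mef` (5 syllables):
  The word has 5 syllables; the final syllable is syllable 5 (mef).
  → primary stress on syllable 5.
Suffixed `ga.fo.tra.nob.mef.sa:.le` (7 syllables):
  The word has 7 syllables; the final syllable is syllable 7 (le).
  → primary stress on syllable 7.

yes: 5→7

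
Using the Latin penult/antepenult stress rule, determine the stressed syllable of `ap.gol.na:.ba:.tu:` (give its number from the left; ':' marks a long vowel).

Classical Latin: stress the penult if heavy (long vowel or closed), else the antepenult.
Weights: 3 na: H, 4 ba: H, 5 tu: H.
The penult (syllable 4, ba:) is heavy, so it takes stress.
Stress on syllable 4: ap.gol.na:.ˈba:.tu:.

4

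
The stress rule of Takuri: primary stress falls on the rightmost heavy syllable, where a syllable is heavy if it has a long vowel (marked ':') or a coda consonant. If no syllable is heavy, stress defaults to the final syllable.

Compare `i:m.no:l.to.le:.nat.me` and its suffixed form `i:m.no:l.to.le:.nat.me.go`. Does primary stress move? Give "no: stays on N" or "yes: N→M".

Base `i:m.no:l.to.le:.nat.me` (6 syllables):
  Weights: 1 i:m H, 2 no:l H, 3 to L, 4 le: H, 5 nat H, 6 me L.
  Heavy syllables in the domain: 1, 2, 4, 5. The rightmost is syllable 5 (nat).
  → primary stress on syllable 5.
Suffixed `i:m.no:l.to.le:.nat.me.go` (7 syllables):
  Weights: 1 i:m H, 2 no:l H, 3 to L, 4 le: H, 5 nat H, 6 me L, 7 go L.
  Heavy syllables in the domain: 1, 2, 4, 5. The rightmost is syllable 5 (nat).
  → primary stress on syllable 5.

no: stays on 5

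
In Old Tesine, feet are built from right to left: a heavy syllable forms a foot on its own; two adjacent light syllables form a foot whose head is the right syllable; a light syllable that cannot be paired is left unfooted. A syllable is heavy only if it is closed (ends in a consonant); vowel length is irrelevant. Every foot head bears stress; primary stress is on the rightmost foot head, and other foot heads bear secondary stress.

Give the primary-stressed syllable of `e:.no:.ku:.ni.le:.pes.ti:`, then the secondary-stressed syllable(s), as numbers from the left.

Weights: 1 e: L, 2 no: L, 3 ku: L, 4 ni L, 5 le: L, 6 pes H, 7 ti: L.
Parse right to left (heavy = foot alone; LL = one foot; stranded L unfooted): e: (no:.ˈku:) (ni.ˈle:) (ˈpes) ti:.
Foot heads: 3, 5, 6.
Primary stress on the rightmost head = syllable 6.
Secondary stress on 3, 5: e:.no:.ˌku:.ni.ˌle:.ˈpes.ti:.

primary 6, secondary 3, 5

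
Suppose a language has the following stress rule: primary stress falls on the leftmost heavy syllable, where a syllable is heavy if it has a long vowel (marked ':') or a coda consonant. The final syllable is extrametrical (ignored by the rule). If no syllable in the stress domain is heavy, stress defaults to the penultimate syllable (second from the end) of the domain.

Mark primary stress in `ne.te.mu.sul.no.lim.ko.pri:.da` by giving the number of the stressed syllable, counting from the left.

4

The final syllable (9, da) is extrametrical; the stress domain is syllables 1–8.
Weights: 1 ne L, 2 te L, 3 mu L, 4 sul H, 5 no L, 6 lim H, 7 ko L, 8 pri: H.
Heavy syllables in the domain: 4, 6, 8. The leftmost is syllable 4 (sul).
Primary stress: syllable 4 → ne.te.mu.ˈsul.no.lim.ko.pri:.da.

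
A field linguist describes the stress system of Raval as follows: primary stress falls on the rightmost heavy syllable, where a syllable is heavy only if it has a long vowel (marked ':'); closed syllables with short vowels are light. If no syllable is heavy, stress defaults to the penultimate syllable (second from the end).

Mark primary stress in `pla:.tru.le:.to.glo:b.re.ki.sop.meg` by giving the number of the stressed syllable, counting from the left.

Weights: 1 pla: H, 2 tru L, 3 le: H, 4 to L, 5 glo:b H, 6 re L, 7 ki L, 8 sop L, 9 meg L.
Heavy syllables in the domain: 1, 3, 5. The rightmost is syllable 5 (glo:b).
Primary stress: syllable 5 → pla:.tru.le:.to.ˈglo:b.re.ki.sop.meg.

5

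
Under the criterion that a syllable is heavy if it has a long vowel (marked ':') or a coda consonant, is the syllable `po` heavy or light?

light

`po`: short vowel, open (no coda). Short vowel, open → light.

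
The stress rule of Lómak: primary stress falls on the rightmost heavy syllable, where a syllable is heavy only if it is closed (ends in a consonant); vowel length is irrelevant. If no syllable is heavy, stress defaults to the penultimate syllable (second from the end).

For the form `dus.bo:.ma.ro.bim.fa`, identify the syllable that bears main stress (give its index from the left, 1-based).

5

Weights: 1 dus H, 2 bo: L, 3 ma L, 4 ro L, 5 bim H, 6 fa L.
Heavy syllables in the domain: 1, 5. The rightmost is syllable 5 (bim).
Primary stress: syllable 5 → dus.bo:.ma.ro.ˈbim.fa.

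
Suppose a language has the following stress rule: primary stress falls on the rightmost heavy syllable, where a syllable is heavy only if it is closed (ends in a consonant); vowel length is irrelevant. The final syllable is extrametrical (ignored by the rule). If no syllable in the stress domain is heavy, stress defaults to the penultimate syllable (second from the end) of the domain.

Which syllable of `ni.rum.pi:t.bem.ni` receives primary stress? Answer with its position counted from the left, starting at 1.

The final syllable (5, ni) is extrametrical; the stress domain is syllables 1–4.
Weights: 1 ni L, 2 rum H, 3 pi:t H, 4 bem H.
Heavy syllables in the domain: 2, 3, 4. The rightmost is syllable 4 (bem).
Primary stress: syllable 4 → ni.rum.pi:t.ˈbem.ni.

4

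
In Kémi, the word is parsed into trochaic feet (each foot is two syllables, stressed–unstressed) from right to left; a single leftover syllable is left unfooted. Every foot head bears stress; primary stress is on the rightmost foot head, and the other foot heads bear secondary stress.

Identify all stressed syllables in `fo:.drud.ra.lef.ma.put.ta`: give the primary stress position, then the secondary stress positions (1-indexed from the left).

primary 6, secondary 2, 4

Parse right to left into trochaic (ˈσσ) feet: fo: (ˈdrud.ra) (ˈlef.ma) (ˈput.ta). Syllable 1 is left unfooted.
Foot heads (stressed positions): 2, 4, 6.
End Rule Rightmost: primary stress on the rightmost head = syllable 6.
Secondary stress on 2, 4: fo:.ˌdrud.ra.ˌlef.ma.ˈput.ta.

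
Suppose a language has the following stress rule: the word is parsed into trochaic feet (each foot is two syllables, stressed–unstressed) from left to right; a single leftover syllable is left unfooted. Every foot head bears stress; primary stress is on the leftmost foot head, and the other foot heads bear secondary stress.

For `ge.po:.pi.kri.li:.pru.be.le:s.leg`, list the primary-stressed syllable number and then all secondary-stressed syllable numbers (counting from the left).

Parse left to right into trochaic (ˈσσ) feet: (ˈge.po:) (ˈpi.kri) (ˈli:.pru) (ˈbe.le:s) leg. Syllable 9 is left unfooted.
Foot heads (stressed positions): 1, 3, 5, 7.
End Rule Leftmost: primary stress on the leftmost head = syllable 1.
Secondary stress on 3, 5, 7: ˈge.po:.ˌpi.kri.ˌli:.pru.ˌbe.le:s.leg.

primary 1, secondary 3, 5, 7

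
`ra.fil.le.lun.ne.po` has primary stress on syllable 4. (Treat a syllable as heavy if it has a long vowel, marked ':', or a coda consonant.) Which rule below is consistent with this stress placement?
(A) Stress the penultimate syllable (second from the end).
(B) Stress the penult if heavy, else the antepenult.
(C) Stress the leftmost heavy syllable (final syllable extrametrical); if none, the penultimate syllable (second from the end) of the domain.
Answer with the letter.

B

Rule A → syllable 5 (observed: 4).
Rule B → syllable 4 ✓.
Rule C → syllable 2 (observed: 4).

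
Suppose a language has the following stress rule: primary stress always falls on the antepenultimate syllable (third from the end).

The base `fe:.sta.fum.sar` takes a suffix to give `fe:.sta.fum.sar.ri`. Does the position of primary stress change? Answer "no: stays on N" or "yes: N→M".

Base `fe:.sta.fum.sar` (4 syllables):
  The word has 4 syllables; the antepenultimate syllable (third from the end) is syllable 2 (sta).
  → primary stress on syllable 2.
Suffixed `fe:.sta.fum.sar.ri` (5 syllables):
  The word has 5 syllables; the antepenultimate syllable (third from the end) is syllable 3 (fum).
  → primary stress on syllable 3.

yes: 2→3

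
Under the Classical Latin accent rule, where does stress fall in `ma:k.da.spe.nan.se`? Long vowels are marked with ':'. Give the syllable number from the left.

4

Classical Latin: stress the penult if heavy (long vowel or closed), else the antepenult.
Weights: 3 spe L, 4 nan H, 5 se L.
The penult (syllable 4, nan) is heavy, so it takes stress.
Stress on syllable 4: ma:k.da.spe.ˈnan.se.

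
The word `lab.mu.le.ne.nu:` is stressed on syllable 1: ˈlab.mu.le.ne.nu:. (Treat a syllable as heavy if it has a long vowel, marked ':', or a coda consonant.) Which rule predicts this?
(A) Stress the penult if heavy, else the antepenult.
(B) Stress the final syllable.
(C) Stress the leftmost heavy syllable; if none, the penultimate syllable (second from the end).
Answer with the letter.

Rule A → syllable 3 (observed: 1).
Rule B → syllable 5 (observed: 1).
Rule C → syllable 1 ✓.

C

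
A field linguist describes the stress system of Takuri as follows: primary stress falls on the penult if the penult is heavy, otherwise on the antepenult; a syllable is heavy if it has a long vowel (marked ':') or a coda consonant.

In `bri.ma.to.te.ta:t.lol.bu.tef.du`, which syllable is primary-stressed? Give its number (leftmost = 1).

8

Weights: 7 bu L, 8 tef H, 9 du L.
The penult (syllable 8, tef) is heavy, so it takes stress.
Primary stress: syllable 8 → bri.ma.to.te.ta:t.lol.bu.ˈtef.du.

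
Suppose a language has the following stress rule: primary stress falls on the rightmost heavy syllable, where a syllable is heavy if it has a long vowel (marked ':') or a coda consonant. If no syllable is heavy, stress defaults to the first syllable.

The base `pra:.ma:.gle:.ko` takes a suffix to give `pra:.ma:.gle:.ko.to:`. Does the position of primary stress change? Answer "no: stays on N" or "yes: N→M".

Base `pra:.ma:.gle:.ko` (4 syllables):
  Weights: 1 pra: H, 2 ma: H, 3 gle: H, 4 ko L.
  Heavy syllables in the domain: 1, 2, 3. The rightmost is syllable 3 (gle:).
  → primary stress on syllable 3.
Suffixed `pra:.ma:.gle:.ko.to:` (5 syllables):
  Weights: 1 pra: H, 2 ma: H, 3 gle: H, 4 ko L, 5 to: H.
  Heavy syllables in the domain: 1, 2, 3, 5. The rightmost is syllable 5 (to:).
  → primary stress on syllable 5.

yes: 3→5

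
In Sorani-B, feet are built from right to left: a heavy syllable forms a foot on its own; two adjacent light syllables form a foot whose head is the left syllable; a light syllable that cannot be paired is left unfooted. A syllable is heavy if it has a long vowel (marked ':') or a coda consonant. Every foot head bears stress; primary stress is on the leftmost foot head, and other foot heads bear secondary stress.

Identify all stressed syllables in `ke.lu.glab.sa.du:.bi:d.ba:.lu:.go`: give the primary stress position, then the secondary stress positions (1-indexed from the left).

primary 1, secondary 3, 5, 6, 7, 8

Weights: 1 ke L, 2 lu L, 3 glab H, 4 sa L, 5 du: H, 6 bi:d H, 7 ba: H, 8 lu: H, 9 go L.
Parse right to left (heavy = foot alone; LL = one foot; stranded L unfooted): (ˈke.lu) (ˈglab) sa (ˈdu:) (ˈbi:d) (ˈba:) (ˈlu:) go.
Foot heads: 1, 3, 5, 6, 7, 8.
Primary stress on the leftmost head = syllable 1.
Secondary stress on 3, 5, 6, 7, 8: ˈke.lu.ˌglab.sa.ˌdu:.ˌbi:d.ˌba:.ˌlu:.go.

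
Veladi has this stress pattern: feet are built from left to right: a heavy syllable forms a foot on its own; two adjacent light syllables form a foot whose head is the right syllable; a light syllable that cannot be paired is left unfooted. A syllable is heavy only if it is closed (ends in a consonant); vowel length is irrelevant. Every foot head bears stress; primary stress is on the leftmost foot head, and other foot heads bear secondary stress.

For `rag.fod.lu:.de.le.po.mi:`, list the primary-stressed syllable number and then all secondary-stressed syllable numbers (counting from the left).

Weights: 1 rag H, 2 fod H, 3 lu: L, 4 de L, 5 le L, 6 po L, 7 mi: L.
Parse left to right (heavy = foot alone; LL = one foot; stranded L unfooted): (ˈrag) (ˈfod) (lu:.ˈde) (le.ˈpo) mi:.
Foot heads: 1, 2, 4, 6.
Primary stress on the leftmost head = syllable 1.
Secondary stress on 2, 4, 6: ˈrag.ˌfod.lu:.ˌde.le.ˌpo.mi:.

primary 1, secondary 2, 4, 6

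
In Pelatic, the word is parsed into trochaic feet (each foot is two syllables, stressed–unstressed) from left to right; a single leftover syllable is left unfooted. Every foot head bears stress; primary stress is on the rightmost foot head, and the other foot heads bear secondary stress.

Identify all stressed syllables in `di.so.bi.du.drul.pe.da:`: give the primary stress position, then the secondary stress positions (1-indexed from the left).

primary 5, secondary 1, 3

Parse left to right into trochaic (ˈσσ) feet: (ˈdi.so) (ˈbi.du) (ˈdrul.pe) da:. Syllable 7 is left unfooted.
Foot heads (stressed positions): 1, 3, 5.
End Rule Rightmost: primary stress on the rightmost head = syllable 5.
Secondary stress on 1, 3: ˌdi.so.ˌbi.du.ˈdrul.pe.da:.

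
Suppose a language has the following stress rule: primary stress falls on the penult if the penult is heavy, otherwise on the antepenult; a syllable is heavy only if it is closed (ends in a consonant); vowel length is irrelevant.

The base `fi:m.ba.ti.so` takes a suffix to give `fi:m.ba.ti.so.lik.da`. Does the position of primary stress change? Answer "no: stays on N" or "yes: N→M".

yes: 2→5

Base `fi:m.ba.ti.so` (4 syllables):
  Weights: 2 ba L, 3 ti L, 4 so L.
  The penult (syllable 3, ti) is light, so stress falls on the antepenult (syllable 2, ba).
  → primary stress on syllable 2.
Suffixed `fi:m.ba.ti.so.lik.da` (6 syllables):
  Weights: 4 so L, 5 lik H, 6 da L.
  The penult (syllable 5, lik) is heavy, so it takes stress.
  → primary stress on syllable 5.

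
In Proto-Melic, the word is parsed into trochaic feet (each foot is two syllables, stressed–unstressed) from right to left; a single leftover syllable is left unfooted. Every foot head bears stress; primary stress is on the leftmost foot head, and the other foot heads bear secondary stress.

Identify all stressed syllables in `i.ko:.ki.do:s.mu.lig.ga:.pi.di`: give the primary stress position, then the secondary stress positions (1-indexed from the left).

primary 2, secondary 4, 6, 8

Parse right to left into trochaic (ˈσσ) feet: i (ˈko:.ki) (ˈdo:s.mu) (ˈlig.ga:) (ˈpi.di). Syllable 1 is left unfooted.
Foot heads (stressed positions): 2, 4, 6, 8.
End Rule Leftmost: primary stress on the leftmost head = syllable 2.
Secondary stress on 4, 6, 8: i.ˈko:.ki.ˌdo:s.mu.ˌlig.ga:.ˌpi.di.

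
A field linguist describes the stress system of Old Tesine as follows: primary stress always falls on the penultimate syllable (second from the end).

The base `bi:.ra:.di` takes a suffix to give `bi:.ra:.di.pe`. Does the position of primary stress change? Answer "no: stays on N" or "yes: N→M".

Base `bi:.ra:.di` (3 syllables):
  The word has 3 syllables; the penultimate syllable (second from the end) is syllable 2 (ra:).
  → primary stress on syllable 2.
Suffixed `bi:.ra:.di.pe` (4 syllables):
  The word has 4 syllables; the penultimate syllable (second from the end) is syllable 3 (di).
  → primary stress on syllable 3.

yes: 2→3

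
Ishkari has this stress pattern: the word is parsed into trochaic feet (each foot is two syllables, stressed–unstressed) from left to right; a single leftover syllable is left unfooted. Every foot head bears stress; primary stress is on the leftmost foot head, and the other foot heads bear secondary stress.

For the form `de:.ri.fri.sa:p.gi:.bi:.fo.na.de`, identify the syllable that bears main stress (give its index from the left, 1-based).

1

Parse left to right into trochaic (ˈσσ) feet: (ˈde:.ri) (ˈfri.sa:p) (ˈgi:.bi:) (ˈfo.na) de. Syllable 9 is left unfooted.
Foot heads (stressed positions): 1, 3, 5, 7.
End Rule Leftmost: primary stress on the leftmost head = syllable 1.
Primary stress: syllable 1 → ˈde:.ri.fri.sa:p.gi:.bi:.fo.na.de.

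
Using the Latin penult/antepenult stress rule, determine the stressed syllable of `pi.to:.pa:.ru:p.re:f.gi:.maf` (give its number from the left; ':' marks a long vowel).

6

Classical Latin: stress the penult if heavy (long vowel or closed), else the antepenult.
Weights: 5 re:f H, 6 gi: H, 7 maf H.
The penult (syllable 6, gi:) is heavy, so it takes stress.
Stress on syllable 6: pi.to:.pa:.ru:p.re:f.ˈgi:.maf.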